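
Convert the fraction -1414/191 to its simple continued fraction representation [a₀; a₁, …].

-1414 = -8·191 + 114, so a_0 = -8
191 = 1·114 + 77, so a_1 = 1
114 = 1·77 + 37, so a_2 = 1
77 = 2·37 + 3, so a_3 = 2
37 = 12·3 + 1, so a_4 = 12
3 = 3·1 + 0, so a_5 = 3

[-8; 1, 1, 2, 12, 3]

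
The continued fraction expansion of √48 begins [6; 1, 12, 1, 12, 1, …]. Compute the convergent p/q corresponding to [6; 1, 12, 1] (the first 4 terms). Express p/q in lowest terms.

97/14

Build up convergents one term at a time:
a_0 = 6: 6/1
a_1 = 1: 7/1
a_2 = 12: 90/13
a_3 = 1: 97/14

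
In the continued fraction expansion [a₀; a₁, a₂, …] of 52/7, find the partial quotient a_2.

3

Repeatedly divide and take the remainder:
⌊52/7⌋ = 7, remainder 3
⌊7/3⌋ = 2, remainder 1
⌊3/1⌋ = 3, remainder 0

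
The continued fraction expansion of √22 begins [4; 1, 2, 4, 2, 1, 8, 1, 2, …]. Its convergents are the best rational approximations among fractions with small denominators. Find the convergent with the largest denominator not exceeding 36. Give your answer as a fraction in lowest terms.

136/29

a_0 = 4: 4/1  (≤ bound)
a_1 = 1: 5/1  (≤ bound)
a_2 = 2: 14/3  (≤ bound)
a_3 = 4: 61/13  (≤ bound)
a_4 = 2: 136/29  (≤ bound)
a_5 = 1: 197/42  (> 36, stop)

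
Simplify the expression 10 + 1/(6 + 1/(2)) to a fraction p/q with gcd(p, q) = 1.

Starting at the tail and folding back:
Start with 2.
6 + 1/(2/1) = 6 + 1/2 = 13/2
10 + 1/(13/2) = 10 + 2/13 = 132/13

132/13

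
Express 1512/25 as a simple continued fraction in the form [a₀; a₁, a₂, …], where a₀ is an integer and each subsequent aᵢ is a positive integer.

[60; 2, 12]

Repeatedly divide and take the remainder:
⌊1512/25⌋ = 60, remainder 12
⌊25/12⌋ = 2, remainder 1
⌊12/1⌋ = 12, remainder 0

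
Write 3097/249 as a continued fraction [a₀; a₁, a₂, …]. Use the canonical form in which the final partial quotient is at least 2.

[12; 2, 3, 1, 1, 15]

⌊3097/249⌋ = 12, remainder 109
⌊249/109⌋ = 2, remainder 31
⌊109/31⌋ = 3, remainder 16
⌊31/16⌋ = 1, remainder 15
⌊16/15⌋ = 1, remainder 1
⌊15/1⌋ = 15, remainder 0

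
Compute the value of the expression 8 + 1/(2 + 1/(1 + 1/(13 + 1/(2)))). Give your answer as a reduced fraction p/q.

709/85

a_0 = 8: 8/1
a_1 = 2: 17/2
a_2 = 1: 25/3
a_3 = 13: 342/41
a_4 = 2: 709/85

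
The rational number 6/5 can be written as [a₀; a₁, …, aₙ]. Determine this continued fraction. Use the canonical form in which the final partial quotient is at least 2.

[1; 5]

6 ÷ 5 → quotient 1, remainder 1
5 ÷ 1 → quotient 5, remainder 0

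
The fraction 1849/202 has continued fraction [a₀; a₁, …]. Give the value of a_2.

Repeatedly divide and take the remainder:
1849 ÷ 202 → quotient 9, remainder 31
202 ÷ 31 → quotient 6, remainder 16
31 ÷ 16 → quotient 1, remainder 15

1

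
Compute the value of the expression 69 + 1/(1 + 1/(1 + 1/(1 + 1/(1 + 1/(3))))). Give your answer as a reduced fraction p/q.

Use the convergent recurrence hₖ = aₖ·hₖ₋₁ + hₖ₋₂ (and likewise for the denominators kₖ):
a_0 = 69: 69/1
a_1 = 1: 70/1
a_2 = 1: 139/2
a_3 = 1: 209/3
a_4 = 1: 348/5
a_5 = 3: 1253/18

1253/18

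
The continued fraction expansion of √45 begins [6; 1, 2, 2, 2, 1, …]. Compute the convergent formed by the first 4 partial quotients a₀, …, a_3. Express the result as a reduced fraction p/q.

Collapse the nested fraction from the inside out:
Start with 2.
2 + 1/(2/1) = 2 + 1/2 = 5/2
1 + 1/(5/2) = 1 + 2/5 = 7/5
6 + 1/(7/5) = 6 + 5/7 = 47/7

47/7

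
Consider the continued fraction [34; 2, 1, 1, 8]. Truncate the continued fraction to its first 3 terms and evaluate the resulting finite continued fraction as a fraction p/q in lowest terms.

103/3

Starting at the tail and folding back:
Start with 1.
2 + 1/(1/1) = 2 + 1/1 = 3/1
34 + 1/(3/1) = 34 + 1/3 = 103/3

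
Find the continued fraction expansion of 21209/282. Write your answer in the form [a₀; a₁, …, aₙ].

[75; 4, 1, 3, 1, 1, 6]

Run the Euclidean algorithm, recording each quotient:
21209 = 75·282 + 59, so a_0 = 75
282 = 4·59 + 46, so a_1 = 4
59 = 1·46 + 13, so a_2 = 1
46 = 3·13 + 7, so a_3 = 3
13 = 1·7 + 6, so a_4 = 1
7 = 1·6 + 1, so a_5 = 1
6 = 6·1 + 0, so a_6 = 6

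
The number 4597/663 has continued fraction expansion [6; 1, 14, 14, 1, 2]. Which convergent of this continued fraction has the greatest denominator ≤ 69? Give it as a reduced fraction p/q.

104/15

a_0 = 6: 6/1  (≤ bound)
a_1 = 1: 7/1  (≤ bound)
a_2 = 14: 104/15  (≤ bound)
a_3 = 14: 1463/211  (> 69, stop)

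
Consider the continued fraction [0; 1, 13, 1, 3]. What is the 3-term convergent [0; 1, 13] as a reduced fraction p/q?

13/14

Start with 13.
1 + 1/(13/1) = 1 + 1/13 = 14/13
0 + 1/(14/13) = 0 + 13/14 = 13/14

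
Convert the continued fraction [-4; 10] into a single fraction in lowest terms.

-39/10

Start with 10.
-4 + 1/(10/1) = -4 + 1/10 = -39/10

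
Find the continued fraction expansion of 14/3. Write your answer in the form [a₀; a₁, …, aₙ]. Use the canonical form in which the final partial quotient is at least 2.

[4; 1, 2]

14 ÷ 3 → quotient 4, remainder 2
3 ÷ 2 → quotient 1, remainder 1
2 ÷ 1 → quotient 2, remainder 0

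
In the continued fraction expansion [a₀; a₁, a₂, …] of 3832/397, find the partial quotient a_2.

1

3832 ÷ 397 → quotient 9, remainder 259
397 ÷ 259 → quotient 1, remainder 138
259 ÷ 138 → quotient 1, remainder 121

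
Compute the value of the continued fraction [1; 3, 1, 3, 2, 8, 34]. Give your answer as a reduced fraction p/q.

12385/9792

a_0 = 1: 1/1
a_1 = 3: 4/3
a_2 = 1: 5/4
a_3 = 3: 19/15
a_4 = 2: 43/34
a_5 = 8: 363/287
a_6 = 34: 12385/9792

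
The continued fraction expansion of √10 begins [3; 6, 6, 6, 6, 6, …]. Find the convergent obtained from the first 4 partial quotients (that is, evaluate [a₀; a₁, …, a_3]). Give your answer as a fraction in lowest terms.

Start with 6.
6 + 1/(6/1) = 6 + 1/6 = 37/6
6 + 1/(37/6) = 6 + 6/37 = 228/37
3 + 1/(228/37) = 3 + 37/228 = 721/228

721/228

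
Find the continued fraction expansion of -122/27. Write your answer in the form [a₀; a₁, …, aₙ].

Repeatedly divide and take the remainder:
-122 ÷ 27 → quotient -5, remainder 13
27 ÷ 13 → quotient 2, remainder 1
13 ÷ 1 → quotient 13, remainder 0

[-5; 2, 13]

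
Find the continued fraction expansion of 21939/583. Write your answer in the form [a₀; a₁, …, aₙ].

21939 ÷ 583 → quotient 37, remainder 368
583 ÷ 368 → quotient 1, remainder 215
368 ÷ 215 → quotient 1, remainder 153
215 ÷ 153 → quotient 1, remainder 62
153 ÷ 62 → quotient 2, remainder 29
62 ÷ 29 → quotient 2, remainder 4
29 ÷ 4 → quotient 7, remainder 1
4 ÷ 1 → quotient 4, remainder 0

[37; 1, 1, 1, 2, 2, 7, 4]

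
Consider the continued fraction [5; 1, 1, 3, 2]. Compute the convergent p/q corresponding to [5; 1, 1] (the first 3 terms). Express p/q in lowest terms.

11/2

a_0 = 5: 5/1
a_1 = 1: 6/1
a_2 = 1: 11/2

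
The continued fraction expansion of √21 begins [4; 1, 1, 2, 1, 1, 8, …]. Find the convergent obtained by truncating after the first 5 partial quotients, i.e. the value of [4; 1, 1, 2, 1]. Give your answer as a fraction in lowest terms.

Collapse the nested fraction from the inside out:
Start with 1.
2 + 1/(1/1) = 2 + 1/1 = 3/1
1 + 1/(3/1) = 1 + 1/3 = 4/3
1 + 1/(4/3) = 1 + 3/4 = 7/4
4 + 1/(7/4) = 4 + 4/7 = 32/7

32/7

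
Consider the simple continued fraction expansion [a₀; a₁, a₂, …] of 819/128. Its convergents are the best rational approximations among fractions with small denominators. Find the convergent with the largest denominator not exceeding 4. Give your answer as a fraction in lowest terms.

List convergents until the denominator exceeds the bound:
a_0 = 6: 6/1  (≤ bound)
a_1 = 2: 13/2  (≤ bound)
a_2 = 1: 19/3  (≤ bound)
a_3 = 1: 32/5  (> 4, stop)

19/3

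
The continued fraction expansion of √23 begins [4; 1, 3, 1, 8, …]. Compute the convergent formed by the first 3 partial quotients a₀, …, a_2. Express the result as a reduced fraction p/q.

19/4

a_0 = 4: 4/1
a_1 = 1: 5/1
a_2 = 3: 19/4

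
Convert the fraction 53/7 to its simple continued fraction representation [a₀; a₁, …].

53 = 7·7 + 4, so a_0 = 7
7 = 1·4 + 3, so a_1 = 1
4 = 1·3 + 1, so a_2 = 1
3 = 3·1 + 0, so a_3 = 3

[7; 1, 1, 3]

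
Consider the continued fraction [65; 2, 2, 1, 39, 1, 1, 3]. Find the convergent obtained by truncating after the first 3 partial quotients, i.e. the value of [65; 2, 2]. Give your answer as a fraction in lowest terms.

327/5

Work from the innermost term outward:
Start with 2.
2 + 1/(2/1) = 2 + 1/2 = 5/2
65 + 1/(5/2) = 65 + 2/5 = 327/5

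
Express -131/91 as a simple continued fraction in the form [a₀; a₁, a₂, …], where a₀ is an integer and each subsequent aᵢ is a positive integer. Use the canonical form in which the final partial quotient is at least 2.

[-2; 1, 1, 3, 1, 1, 1, 3]

-131 ÷ 91 → quotient -2, remainder 51
91 ÷ 51 → quotient 1, remainder 40
51 ÷ 40 → quotient 1, remainder 11
40 ÷ 11 → quotient 3, remainder 7
11 ÷ 7 → quotient 1, remainder 4
7 ÷ 4 → quotient 1, remainder 3
4 ÷ 3 → quotient 1, remainder 1
3 ÷ 1 → quotient 3, remainder 0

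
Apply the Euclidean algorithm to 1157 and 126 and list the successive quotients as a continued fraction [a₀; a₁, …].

[9; 5, 2, 11]

⌊1157/126⌋ = 9, remainder 23
⌊126/23⌋ = 5, remainder 11
⌊23/11⌋ = 2, remainder 1
⌊11/1⌋ = 11, remainder 0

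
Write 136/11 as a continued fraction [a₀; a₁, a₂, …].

Repeatedly divide and take the remainder:
136 ÷ 11 → quotient 12, remainder 4
11 ÷ 4 → quotient 2, remainder 3
4 ÷ 3 → quotient 1, remainder 1
3 ÷ 1 → quotient 3, remainder 0

[12; 2, 1, 3]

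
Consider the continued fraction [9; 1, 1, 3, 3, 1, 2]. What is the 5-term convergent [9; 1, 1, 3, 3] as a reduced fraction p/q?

Starting at the tail and folding back:
Start with 3.
3 + 1/(3/1) = 3 + 1/3 = 10/3
1 + 1/(10/3) = 1 + 3/10 = 13/10
1 + 1/(13/10) = 1 + 10/13 = 23/13
9 + 1/(23/13) = 9 + 13/23 = 220/23

220/23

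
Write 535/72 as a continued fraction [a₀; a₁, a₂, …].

[7; 2, 3, 10]

535 = 7·72 + 31, so a_0 = 7
72 = 2·31 + 10, so a_1 = 2
31 = 3·10 + 1, so a_2 = 3
10 = 10·1 + 0, so a_3 = 10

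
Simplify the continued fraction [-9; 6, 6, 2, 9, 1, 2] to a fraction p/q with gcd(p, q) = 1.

Build up convergents one term at a time:
a_0 = -9: -9/1
a_1 = 6: -53/6
a_2 = 6: -327/37
a_3 = 2: -707/80
a_4 = 9: -6690/757
a_5 = 1: -7397/837
a_6 = 2: -21484/2431

-21484/2431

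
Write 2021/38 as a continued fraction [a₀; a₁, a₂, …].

[53; 5, 2, 3]

Apply division with remainder until the remainder is 0:
2021 = 53·38 + 7, so a_0 = 53
38 = 5·7 + 3, so a_1 = 5
7 = 2·3 + 1, so a_2 = 2
3 = 3·1 + 0, so a_3 = 3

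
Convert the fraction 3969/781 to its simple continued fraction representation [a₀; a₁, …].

⌊3969/781⌋ = 5, remainder 64
⌊781/64⌋ = 12, remainder 13
⌊64/13⌋ = 4, remainder 12
⌊13/12⌋ = 1, remainder 1
⌊12/1⌋ = 12, remainder 0

[5; 12, 4, 1, 12]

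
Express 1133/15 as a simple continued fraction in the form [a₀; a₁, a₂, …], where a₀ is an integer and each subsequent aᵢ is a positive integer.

1133 = 75·15 + 8, so a_0 = 75
15 = 1·8 + 7, so a_1 = 1
8 = 1·7 + 1, so a_2 = 1
7 = 7·1 + 0, so a_3 = 7

[75; 1, 1, 7]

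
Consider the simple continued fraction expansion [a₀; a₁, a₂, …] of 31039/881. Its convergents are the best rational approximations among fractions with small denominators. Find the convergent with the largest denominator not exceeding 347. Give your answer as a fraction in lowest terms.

3347/95

a_0 = 35: 35/1  (≤ bound)
a_1 = 4: 141/4  (≤ bound)
a_2 = 3: 458/13  (≤ bound)
a_3 = 7: 3347/95  (≤ bound)
a_4 = 4: 13846/393  (> 347, stop)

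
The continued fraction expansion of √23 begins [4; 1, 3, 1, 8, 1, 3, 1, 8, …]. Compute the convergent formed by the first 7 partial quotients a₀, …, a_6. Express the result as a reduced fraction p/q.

a_0 = 4: 4/1
a_1 = 1: 5/1
a_2 = 3: 19/4
a_3 = 1: 24/5
a_4 = 8: 211/44
a_5 = 1: 235/49
a_6 = 3: 916/191

916/191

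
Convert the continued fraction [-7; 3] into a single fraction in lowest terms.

Collapse the nested fraction from the inside out:
Start with 3.
-7 + 1/(3/1) = -7 + 1/3 = -20/3

-20/3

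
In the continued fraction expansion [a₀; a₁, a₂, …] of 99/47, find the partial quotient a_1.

9

99 = 2·47 + 5, so a_0 = 2
47 = 9·5 + 2, so a_1 = 9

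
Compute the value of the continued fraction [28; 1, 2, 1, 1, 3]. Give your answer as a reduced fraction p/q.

Starting at the tail and folding back:
Start with 3.
1 + 1/(3/1) = 1 + 1/3 = 4/3
1 + 1/(4/3) = 1 + 3/4 = 7/4
2 + 1/(7/4) = 2 + 4/7 = 18/7
1 + 1/(18/7) = 1 + 7/18 = 25/18
28 + 1/(25/18) = 28 + 18/25 = 718/25

718/25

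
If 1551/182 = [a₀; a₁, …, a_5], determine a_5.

1551 = 8·182 + 95, so a_0 = 8
182 = 1·95 + 87, so a_1 = 1
95 = 1·87 + 8, so a_2 = 1
87 = 10·8 + 7, so a_3 = 10
8 = 1·7 + 1, so a_4 = 1
7 = 7·1 + 0, so a_5 = 7

7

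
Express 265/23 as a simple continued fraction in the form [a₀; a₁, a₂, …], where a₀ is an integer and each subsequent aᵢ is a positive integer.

265 = 11·23 + 12, so a_0 = 11
23 = 1·12 + 11, so a_1 = 1
12 = 1·11 + 1, so a_2 = 1
11 = 11·1 + 0, so a_3 = 11

[11; 1, 1, 11]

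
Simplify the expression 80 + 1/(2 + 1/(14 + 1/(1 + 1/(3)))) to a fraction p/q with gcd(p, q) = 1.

9819/122

Use the convergent recurrence hₖ = aₖ·hₖ₋₁ + hₖ₋₂ (and likewise for the denominators kₖ):
a_0 = 80: 80/1
a_1 = 2: 161/2
a_2 = 14: 2334/29
a_3 = 1: 2495/31
a_4 = 3: 9819/122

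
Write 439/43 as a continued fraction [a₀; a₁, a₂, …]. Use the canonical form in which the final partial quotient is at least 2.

Run the Euclidean algorithm, recording each quotient:
439 ÷ 43 → quotient 10, remainder 9
43 ÷ 9 → quotient 4, remainder 7
9 ÷ 7 → quotient 1, remainder 2
7 ÷ 2 → quotient 3, remainder 1
2 ÷ 1 → quotient 2, remainder 0

[10; 4, 1, 3, 2]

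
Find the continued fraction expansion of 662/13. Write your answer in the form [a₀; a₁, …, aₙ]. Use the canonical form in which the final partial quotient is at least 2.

662 = 50·13 + 12, so a_0 = 50
13 = 1·12 + 1, so a_1 = 1
12 = 12·1 + 0, so a_2 = 12

[50; 1, 12]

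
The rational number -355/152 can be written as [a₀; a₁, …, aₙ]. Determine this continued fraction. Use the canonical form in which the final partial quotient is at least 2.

-355 = -3·152 + 101, so a_0 = -3
152 = 1·101 + 51, so a_1 = 1
101 = 1·51 + 50, so a_2 = 1
51 = 1·50 + 1, so a_3 = 1
50 = 50·1 + 0, so a_4 = 50

[-3; 1, 1, 1, 50]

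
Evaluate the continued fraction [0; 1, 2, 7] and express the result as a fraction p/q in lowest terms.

Collapse the nested fraction from the inside out:
Start with 7.
2 + 1/(7/1) = 2 + 1/7 = 15/7
1 + 1/(15/7) = 1 + 7/15 = 22/15
0 + 1/(22/15) = 0 + 15/22 = 15/22

15/22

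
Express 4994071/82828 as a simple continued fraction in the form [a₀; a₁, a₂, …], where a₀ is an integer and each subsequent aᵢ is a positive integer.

[60; 3, 2, 1, 1, 9, 46, 11]

⌊4994071/82828⌋ = 60, remainder 24391
⌊82828/24391⌋ = 3, remainder 9655
⌊24391/9655⌋ = 2, remainder 5081
⌊9655/5081⌋ = 1, remainder 4574
⌊5081/4574⌋ = 1, remainder 507
⌊4574/507⌋ = 9, remainder 11
⌊507/11⌋ = 46, remainder 1
⌊11/1⌋ = 11, remainder 0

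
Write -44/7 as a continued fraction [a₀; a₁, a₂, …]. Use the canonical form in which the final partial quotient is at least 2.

Run the Euclidean algorithm, recording each quotient:
⌊-44/7⌋ = -7, remainder 5
⌊7/5⌋ = 1, remainder 2
⌊5/2⌋ = 2, remainder 1
⌊2/1⌋ = 2, remainder 0

[-7; 1, 2, 2]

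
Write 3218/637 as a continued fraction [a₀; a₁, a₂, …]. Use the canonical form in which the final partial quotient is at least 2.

3218 ÷ 637 → quotient 5, remainder 33
637 ÷ 33 → quotient 19, remainder 10
33 ÷ 10 → quotient 3, remainder 3
10 ÷ 3 → quotient 3, remainder 1
3 ÷ 1 → quotient 3, remainder 0

[5; 19, 3, 3, 3]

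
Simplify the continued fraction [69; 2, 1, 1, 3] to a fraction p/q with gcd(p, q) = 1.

1249/18

a_0 = 69: 69/1
a_1 = 2: 139/2
a_2 = 1: 208/3
a_3 = 1: 347/5
a_4 = 3: 1249/18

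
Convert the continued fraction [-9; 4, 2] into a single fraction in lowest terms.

Starting at the tail and folding back:
Start with 2.
4 + 1/(2/1) = 4 + 1/2 = 9/2
-9 + 1/(9/2) = -9 + 2/9 = -79/9

-79/9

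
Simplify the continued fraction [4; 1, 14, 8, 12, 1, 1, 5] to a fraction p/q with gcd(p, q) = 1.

83200/16863

Build up convergents one term at a time:
a_0 = 4: 4/1
a_1 = 1: 5/1
a_2 = 14: 74/15
a_3 = 8: 597/121
a_4 = 12: 7238/1467
a_5 = 1: 7835/1588
a_6 = 1: 15073/3055
a_7 = 5: 83200/16863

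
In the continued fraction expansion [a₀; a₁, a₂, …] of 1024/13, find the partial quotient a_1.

1024 = 78·13 + 10, so a_0 = 78
13 = 1·10 + 3, so a_1 = 1

1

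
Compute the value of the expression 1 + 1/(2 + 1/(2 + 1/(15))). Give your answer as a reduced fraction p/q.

108/77

Work from the innermost term outward:
Start with 15.
2 + 1/(15/1) = 2 + 1/15 = 31/15
2 + 1/(31/15) = 2 + 15/31 = 77/31
1 + 1/(77/31) = 1 + 31/77 = 108/77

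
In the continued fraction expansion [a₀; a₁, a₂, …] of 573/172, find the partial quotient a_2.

57

⌊573/172⌋ = 3, remainder 57
⌊172/57⌋ = 3, remainder 1
⌊57/1⌋ = 57, remainder 0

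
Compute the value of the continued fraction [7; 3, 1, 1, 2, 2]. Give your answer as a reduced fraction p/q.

Build up convergents one term at a time:
a_0 = 7: 7/1
a_1 = 3: 22/3
a_2 = 1: 29/4
a_3 = 1: 51/7
a_4 = 2: 131/18
a_5 = 2: 313/43

313/43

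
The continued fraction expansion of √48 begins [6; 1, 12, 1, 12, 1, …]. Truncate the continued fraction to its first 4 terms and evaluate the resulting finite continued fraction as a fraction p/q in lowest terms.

97/14

a_0 = 6: 6/1
a_1 = 1: 7/1
a_2 = 12: 90/13
a_3 = 1: 97/14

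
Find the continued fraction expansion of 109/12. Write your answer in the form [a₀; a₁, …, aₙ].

[9; 12]

Repeatedly divide and take the remainder:
109 = 9·12 + 1, so a_0 = 9
12 = 12·1 + 0, so a_1 = 12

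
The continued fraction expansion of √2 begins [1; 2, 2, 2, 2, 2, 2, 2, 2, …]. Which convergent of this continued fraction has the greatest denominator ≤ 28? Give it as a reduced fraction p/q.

List convergents until the denominator exceeds the bound:
a_0 = 1: 1/1  (≤ bound)
a_1 = 2: 3/2  (≤ bound)
a_2 = 2: 7/5  (≤ bound)
a_3 = 2: 17/12  (≤ bound)
a_4 = 2: 41/29  (> 28, stop)

17/12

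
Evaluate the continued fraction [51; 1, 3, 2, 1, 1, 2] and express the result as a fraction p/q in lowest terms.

2951/57

a_0 = 51: 51/1
a_1 = 1: 52/1
a_2 = 3: 207/4
a_3 = 2: 466/9
a_4 = 1: 673/13
a_5 = 1: 1139/22
a_6 = 2: 2951/57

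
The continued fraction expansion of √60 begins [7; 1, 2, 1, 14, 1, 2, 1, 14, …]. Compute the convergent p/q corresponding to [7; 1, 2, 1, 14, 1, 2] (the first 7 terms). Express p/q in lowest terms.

1433/185

Compute successive convergents:
a_0 = 7: 7/1
a_1 = 1: 8/1
a_2 = 2: 23/3
a_3 = 1: 31/4
a_4 = 14: 457/59
a_5 = 1: 488/63
a_6 = 2: 1433/185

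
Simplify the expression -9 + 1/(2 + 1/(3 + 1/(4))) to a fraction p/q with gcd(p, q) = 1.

-257/30

Start with 4.
3 + 1/(4/1) = 3 + 1/4 = 13/4
2 + 1/(13/4) = 2 + 4/13 = 30/13
-9 + 1/(30/13) = -9 + 13/30 = -257/30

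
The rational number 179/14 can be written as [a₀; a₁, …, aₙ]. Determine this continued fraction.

[12; 1, 3, 1, 2]

179 = 12·14 + 11, so a_0 = 12
14 = 1·11 + 3, so a_1 = 1
11 = 3·3 + 2, so a_2 = 3
3 = 1·2 + 1, so a_3 = 1
2 = 2·1 + 0, so a_4 = 2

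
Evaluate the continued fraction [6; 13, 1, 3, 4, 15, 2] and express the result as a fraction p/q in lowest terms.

44719/7364

a_0 = 6: 6/1
a_1 = 13: 79/13
a_2 = 1: 85/14
a_3 = 3: 334/55
a_4 = 4: 1421/234
a_5 = 15: 21649/3565
a_6 = 2: 44719/7364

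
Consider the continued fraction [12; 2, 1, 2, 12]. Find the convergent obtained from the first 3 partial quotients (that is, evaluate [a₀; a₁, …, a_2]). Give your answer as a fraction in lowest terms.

a_0 = 12: 12/1
a_1 = 2: 25/2
a_2 = 1: 37/3

37/3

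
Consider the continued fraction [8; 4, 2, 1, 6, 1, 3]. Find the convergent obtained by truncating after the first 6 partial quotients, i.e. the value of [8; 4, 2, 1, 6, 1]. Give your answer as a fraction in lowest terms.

823/100

Collapse the nested fraction from the inside out:
Start with 1.
6 + 1/(1/1) = 6 + 1/1 = 7/1
1 + 1/(7/1) = 1 + 1/7 = 8/7
2 + 1/(8/7) = 2 + 7/8 = 23/8
4 + 1/(23/8) = 4 + 8/23 = 100/23
8 + 1/(100/23) = 8 + 23/100 = 823/100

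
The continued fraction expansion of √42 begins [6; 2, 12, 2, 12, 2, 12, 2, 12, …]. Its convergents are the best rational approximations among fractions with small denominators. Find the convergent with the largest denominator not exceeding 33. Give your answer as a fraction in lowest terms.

162/25

List convergents until the denominator exceeds the bound:
a_0 = 6: 6/1  (≤ bound)
a_1 = 2: 13/2  (≤ bound)
a_2 = 12: 162/25  (≤ bound)
a_3 = 2: 337/52  (> 33, stop)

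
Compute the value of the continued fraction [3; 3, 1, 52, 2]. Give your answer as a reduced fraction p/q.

1385/426

Build up convergents one term at a time:
a_0 = 3: 3/1
a_1 = 3: 10/3
a_2 = 1: 13/4
a_3 = 52: 686/211
a_4 = 2: 1385/426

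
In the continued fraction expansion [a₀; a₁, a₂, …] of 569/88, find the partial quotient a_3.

1

⌊569/88⌋ = 6, remainder 41
⌊88/41⌋ = 2, remainder 6
⌊41/6⌋ = 6, remainder 5
⌊6/5⌋ = 1, remainder 1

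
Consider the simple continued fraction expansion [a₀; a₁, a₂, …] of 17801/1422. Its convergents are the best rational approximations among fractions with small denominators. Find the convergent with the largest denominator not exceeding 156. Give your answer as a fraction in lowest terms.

List convergents until the denominator exceeds the bound:
a_0 = 12: 12/1  (≤ bound)
a_1 = 1: 13/1  (≤ bound)
a_2 = 1: 25/2  (≤ bound)
a_3 = 13: 338/27  (≤ bound)
a_4 = 5: 1715/137  (≤ bound)
a_5 = 1: 2053/164  (> 156, stop)

1715/137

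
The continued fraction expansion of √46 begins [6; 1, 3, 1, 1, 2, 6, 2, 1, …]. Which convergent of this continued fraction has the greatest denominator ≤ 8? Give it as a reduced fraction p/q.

a_0 = 6: 6/1  (≤ bound)
a_1 = 1: 7/1  (≤ bound)
a_2 = 3: 27/4  (≤ bound)
a_3 = 1: 34/5  (≤ bound)
a_4 = 1: 61/9  (> 8, stop)

34/5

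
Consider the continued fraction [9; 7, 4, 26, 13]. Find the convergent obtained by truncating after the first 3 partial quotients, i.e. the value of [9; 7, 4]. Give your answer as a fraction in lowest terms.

265/29

Start with 4.
7 + 1/(4/1) = 7 + 1/4 = 29/4
9 + 1/(29/4) = 9 + 4/29 = 265/29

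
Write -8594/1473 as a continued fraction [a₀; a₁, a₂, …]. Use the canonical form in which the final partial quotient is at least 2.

[-6; 6, 27, 9]

Run the Euclidean algorithm, recording each quotient:
⌊-8594/1473⌋ = -6, remainder 244
⌊1473/244⌋ = 6, remainder 9
⌊244/9⌋ = 27, remainder 1
⌊9/1⌋ = 9, remainder 0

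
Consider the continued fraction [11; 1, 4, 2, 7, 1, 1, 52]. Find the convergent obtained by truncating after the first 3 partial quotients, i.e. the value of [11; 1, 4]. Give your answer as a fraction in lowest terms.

Start with 4.
1 + 1/(4/1) = 1 + 1/4 = 5/4
11 + 1/(5/4) = 11 + 4/5 = 59/5

59/5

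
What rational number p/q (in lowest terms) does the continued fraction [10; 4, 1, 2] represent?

143/14

Build up convergents one term at a time:
a_0 = 10: 10/1
a_1 = 4: 41/4
a_2 = 1: 51/5
a_3 = 2: 143/14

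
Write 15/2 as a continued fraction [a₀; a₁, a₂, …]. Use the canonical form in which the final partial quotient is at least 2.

⌊15/2⌋ = 7, remainder 1
⌊2/1⌋ = 2, remainder 0

[7; 2]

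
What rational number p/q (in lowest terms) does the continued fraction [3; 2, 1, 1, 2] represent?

44/13

Starting at the tail and folding back:
Start with 2.
1 + 1/(2/1) = 1 + 1/2 = 3/2
1 + 1/(3/2) = 1 + 2/3 = 5/3
2 + 1/(5/3) = 2 + 3/5 = 13/5
3 + 1/(13/5) = 3 + 5/13 = 44/13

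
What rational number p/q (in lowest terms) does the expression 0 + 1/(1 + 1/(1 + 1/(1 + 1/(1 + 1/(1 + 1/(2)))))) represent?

13/21

Starting at the tail and folding back:
Start with 2.
1 + 1/(2/1) = 1 + 1/2 = 3/2
1 + 1/(3/2) = 1 + 2/3 = 5/3
1 + 1/(5/3) = 1 + 3/5 = 8/5
1 + 1/(8/5) = 1 + 5/8 = 13/8
1 + 1/(13/8) = 1 + 8/13 = 21/13
0 + 1/(21/13) = 0 + 13/21 = 13/21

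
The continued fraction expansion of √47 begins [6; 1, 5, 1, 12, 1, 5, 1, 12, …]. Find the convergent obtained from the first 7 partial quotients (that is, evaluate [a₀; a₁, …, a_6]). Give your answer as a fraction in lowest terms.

Start with 5.
1 + 1/(5/1) = 1 + 1/5 = 6/5
12 + 1/(6/5) = 12 + 5/6 = 77/6
1 + 1/(77/6) = 1 + 6/77 = 83/77
5 + 1/(83/77) = 5 + 77/83 = 492/83
1 + 1/(492/83) = 1 + 83/492 = 575/492
6 + 1/(575/492) = 6 + 492/575 = 3942/575

3942/575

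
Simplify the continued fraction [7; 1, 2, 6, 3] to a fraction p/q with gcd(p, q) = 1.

Start with 3.
6 + 1/(3/1) = 6 + 1/3 = 19/3
2 + 1/(19/3) = 2 + 3/19 = 41/19
1 + 1/(41/19) = 1 + 19/41 = 60/41
7 + 1/(60/41) = 7 + 41/60 = 461/60

461/60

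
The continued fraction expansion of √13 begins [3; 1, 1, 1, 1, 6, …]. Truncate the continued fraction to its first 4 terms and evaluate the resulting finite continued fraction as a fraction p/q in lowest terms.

Start with 1.
1 + 1/(1/1) = 1 + 1/1 = 2/1
1 + 1/(2/1) = 1 + 1/2 = 3/2
3 + 1/(3/2) = 3 + 2/3 = 11/3

11/3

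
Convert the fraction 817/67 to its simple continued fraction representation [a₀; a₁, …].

[12; 5, 6, 2]

⌊817/67⌋ = 12, remainder 13
⌊67/13⌋ = 5, remainder 2
⌊13/2⌋ = 6, remainder 1
⌊2/1⌋ = 2, remainder 0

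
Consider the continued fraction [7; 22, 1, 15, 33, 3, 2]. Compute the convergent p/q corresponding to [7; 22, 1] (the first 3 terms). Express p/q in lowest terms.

162/23

Build up convergents one term at a time:
a_0 = 7: 7/1
a_1 = 22: 155/22
a_2 = 1: 162/23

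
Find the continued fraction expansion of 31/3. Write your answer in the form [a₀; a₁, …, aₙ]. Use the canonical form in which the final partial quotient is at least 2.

[10; 3]

Apply division with remainder until the remainder is 0:
31 = 10·3 + 1, so a_0 = 10
3 = 3·1 + 0, so a_1 = 3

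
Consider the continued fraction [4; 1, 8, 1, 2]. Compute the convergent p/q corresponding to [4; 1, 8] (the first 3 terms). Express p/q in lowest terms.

44/9

Start with 8.
1 + 1/(8/1) = 1 + 1/8 = 9/8
4 + 1/(9/8) = 4 + 8/9 = 44/9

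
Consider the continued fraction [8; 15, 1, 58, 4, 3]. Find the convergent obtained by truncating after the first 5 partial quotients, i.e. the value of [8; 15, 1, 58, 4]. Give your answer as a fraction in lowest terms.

Start with 4.
58 + 1/(4/1) = 58 + 1/4 = 233/4
1 + 1/(233/4) = 1 + 4/233 = 237/233
15 + 1/(237/233) = 15 + 233/237 = 3788/237
8 + 1/(3788/237) = 8 + 237/3788 = 30541/3788

30541/3788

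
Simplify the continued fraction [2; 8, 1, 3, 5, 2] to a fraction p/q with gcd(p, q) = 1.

Build up convergents one term at a time:
a_0 = 2: 2/1
a_1 = 8: 17/8
a_2 = 1: 19/9
a_3 = 3: 74/35
a_4 = 5: 389/184
a_5 = 2: 852/403

852/403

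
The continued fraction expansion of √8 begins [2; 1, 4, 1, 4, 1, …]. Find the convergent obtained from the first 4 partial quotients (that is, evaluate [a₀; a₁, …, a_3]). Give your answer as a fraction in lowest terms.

Compute successive convergents:
a_0 = 2: 2/1
a_1 = 1: 3/1
a_2 = 4: 14/5
a_3 = 1: 17/6

17/6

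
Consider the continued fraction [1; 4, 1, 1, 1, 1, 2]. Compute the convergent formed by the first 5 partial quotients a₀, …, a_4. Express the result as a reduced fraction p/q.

Starting at the tail and folding back:
Start with 1.
1 + 1/(1/1) = 1 + 1/1 = 2/1
1 + 1/(2/1) = 1 + 1/2 = 3/2
4 + 1/(3/2) = 4 + 2/3 = 14/3
1 + 1/(14/3) = 1 + 3/14 = 17/14

17/14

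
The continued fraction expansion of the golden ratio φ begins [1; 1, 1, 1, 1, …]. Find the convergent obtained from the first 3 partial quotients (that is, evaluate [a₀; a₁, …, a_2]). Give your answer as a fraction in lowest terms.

a_0 = 1: 1/1
a_1 = 1: 2/1
a_2 = 1: 3/2

3/2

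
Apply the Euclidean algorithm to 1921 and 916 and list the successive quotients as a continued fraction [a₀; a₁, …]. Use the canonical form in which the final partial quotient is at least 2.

⌊1921/916⌋ = 2, remainder 89
⌊916/89⌋ = 10, remainder 26
⌊89/26⌋ = 3, remainder 11
⌊26/11⌋ = 2, remainder 4
⌊11/4⌋ = 2, remainder 3
⌊4/3⌋ = 1, remainder 1
⌊3/1⌋ = 3, remainder 0

[2; 10, 3, 2, 2, 1, 3]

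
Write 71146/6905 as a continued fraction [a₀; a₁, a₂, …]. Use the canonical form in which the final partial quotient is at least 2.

Apply division with remainder until the remainder is 0:
71146 = 10·6905 + 2096, so a_0 = 10
6905 = 3·2096 + 617, so a_1 = 3
2096 = 3·617 + 245, so a_2 = 3
617 = 2·245 + 127, so a_3 = 2
245 = 1·127 + 118, so a_4 = 1
127 = 1·118 + 9, so a_5 = 1
118 = 13·9 + 1, so a_6 = 13
9 = 9·1 + 0, so a_7 = 9

[10; 3, 3, 2, 1, 1, 13, 9]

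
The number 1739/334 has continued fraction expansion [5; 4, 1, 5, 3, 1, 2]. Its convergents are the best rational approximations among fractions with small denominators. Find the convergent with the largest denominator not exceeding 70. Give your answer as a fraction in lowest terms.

151/29

a_0 = 5: 5/1  (≤ bound)
a_1 = 4: 21/4  (≤ bound)
a_2 = 1: 26/5  (≤ bound)
a_3 = 5: 151/29  (≤ bound)
a_4 = 3: 479/92  (> 70, stop)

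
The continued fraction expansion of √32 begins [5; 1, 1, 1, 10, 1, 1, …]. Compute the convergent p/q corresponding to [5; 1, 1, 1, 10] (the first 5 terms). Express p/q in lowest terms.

Compute successive convergents:
a_0 = 5: 5/1
a_1 = 1: 6/1
a_2 = 1: 11/2
a_3 = 1: 17/3
a_4 = 10: 181/32

181/32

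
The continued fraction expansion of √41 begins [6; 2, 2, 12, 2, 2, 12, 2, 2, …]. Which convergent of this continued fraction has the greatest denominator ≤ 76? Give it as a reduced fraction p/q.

a_0 = 6: 6/1  (≤ bound)
a_1 = 2: 13/2  (≤ bound)
a_2 = 2: 32/5  (≤ bound)
a_3 = 12: 397/62  (≤ bound)
a_4 = 2: 826/129  (> 76, stop)

397/62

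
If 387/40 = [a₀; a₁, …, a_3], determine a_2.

2

Run the Euclidean algorithm, recording each quotient:
387 = 9·40 + 27, so a_0 = 9
40 = 1·27 + 13, so a_1 = 1
27 = 2·13 + 1, so a_2 = 2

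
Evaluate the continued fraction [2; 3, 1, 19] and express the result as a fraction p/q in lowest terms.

178/79

a_0 = 2: 2/1
a_1 = 3: 7/3
a_2 = 1: 9/4
a_3 = 19: 178/79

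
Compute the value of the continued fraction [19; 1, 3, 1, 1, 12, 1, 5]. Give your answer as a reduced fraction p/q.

14300/723

a_0 = 19: 19/1
a_1 = 1: 20/1
a_2 = 3: 79/4
a_3 = 1: 99/5
a_4 = 1: 178/9
a_5 = 12: 2235/113
a_6 = 1: 2413/122
a_7 = 5: 14300/723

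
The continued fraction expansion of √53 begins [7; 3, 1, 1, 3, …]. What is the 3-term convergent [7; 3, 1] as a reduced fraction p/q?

29/4

a_0 = 7: 7/1
a_1 = 3: 22/3
a_2 = 1: 29/4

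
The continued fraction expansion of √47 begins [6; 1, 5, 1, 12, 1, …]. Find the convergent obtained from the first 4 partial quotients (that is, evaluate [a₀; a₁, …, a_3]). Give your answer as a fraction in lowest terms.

48/7

Build up convergents one term at a time:
a_0 = 6: 6/1
a_1 = 1: 7/1
a_2 = 5: 41/6
a_3 = 1: 48/7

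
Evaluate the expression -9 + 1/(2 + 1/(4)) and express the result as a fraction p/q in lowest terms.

a_0 = -9: -9/1
a_1 = 2: -17/2
a_2 = 4: -77/9

-77/9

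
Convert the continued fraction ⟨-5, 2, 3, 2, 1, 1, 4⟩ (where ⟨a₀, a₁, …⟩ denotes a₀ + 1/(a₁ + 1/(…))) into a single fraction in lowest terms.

-817/179

Build up convergents one term at a time:
a_0 = -5: -5/1
a_1 = 2: -9/2
a_2 = 3: -32/7
a_3 = 2: -73/16
a_4 = 1: -105/23
a_5 = 1: -178/39
a_6 = 4: -817/179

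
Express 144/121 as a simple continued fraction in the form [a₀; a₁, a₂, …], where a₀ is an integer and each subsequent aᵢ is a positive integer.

Run the Euclidean algorithm, recording each quotient:
144 = 1·121 + 23, so a_0 = 1
121 = 5·23 + 6, so a_1 = 5
23 = 3·6 + 5, so a_2 = 3
6 = 1·5 + 1, so a_3 = 1
5 = 5·1 + 0, so a_4 = 5

[1; 5, 3, 1, 5]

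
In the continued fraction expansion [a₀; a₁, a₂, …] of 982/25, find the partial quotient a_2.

Repeatedly divide and take the remainder:
982 ÷ 25 → quotient 39, remainder 7
25 ÷ 7 → quotient 3, remainder 4
7 ÷ 4 → quotient 1, remainder 3

1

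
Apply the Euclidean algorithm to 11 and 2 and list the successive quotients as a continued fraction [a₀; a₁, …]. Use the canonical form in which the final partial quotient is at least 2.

11 = 5·2 + 1, so a_0 = 5
2 = 2·1 + 0, so a_1 = 2

[5; 2]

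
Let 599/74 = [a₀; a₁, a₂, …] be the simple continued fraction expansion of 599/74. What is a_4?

⌊599/74⌋ = 8, remainder 7
⌊74/7⌋ = 10, remainder 4
⌊7/4⌋ = 1, remainder 3
⌊4/3⌋ = 1, remainder 1
⌊3/1⌋ = 3, remainder 0

3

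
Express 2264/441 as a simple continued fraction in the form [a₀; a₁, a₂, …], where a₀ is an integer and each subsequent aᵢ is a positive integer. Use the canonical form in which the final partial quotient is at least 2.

⌊2264/441⌋ = 5, remainder 59
⌊441/59⌋ = 7, remainder 28
⌊59/28⌋ = 2, remainder 3
⌊28/3⌋ = 9, remainder 1
⌊3/1⌋ = 3, remainder 0

[5; 7, 2, 9, 3]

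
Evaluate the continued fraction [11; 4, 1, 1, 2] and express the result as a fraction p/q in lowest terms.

Start with 2.
1 + 1/(2/1) = 1 + 1/2 = 3/2
1 + 1/(3/2) = 1 + 2/3 = 5/3
4 + 1/(5/3) = 4 + 3/5 = 23/5
11 + 1/(23/5) = 11 + 5/23 = 258/23

258/23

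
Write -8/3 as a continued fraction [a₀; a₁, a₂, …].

[-3; 3]

Repeatedly divide and take the remainder:
-8 ÷ 3 → quotient -3, remainder 1
3 ÷ 1 → quotient 3, remainder 0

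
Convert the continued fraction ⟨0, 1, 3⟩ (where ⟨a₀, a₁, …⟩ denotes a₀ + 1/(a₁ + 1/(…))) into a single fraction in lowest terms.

3/4

a_0 = 0: 0/1
a_1 = 1: 1/1
a_2 = 3: 3/4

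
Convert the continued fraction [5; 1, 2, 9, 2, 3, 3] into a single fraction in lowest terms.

3827/674

Start with 3.
3 + 1/(3/1) = 3 + 1/3 = 10/3
2 + 1/(10/3) = 2 + 3/10 = 23/10
9 + 1/(23/10) = 9 + 10/23 = 217/23
2 + 1/(217/23) = 2 + 23/217 = 457/217
1 + 1/(457/217) = 1 + 217/457 = 674/457
5 + 1/(674/457) = 5 + 457/674 = 3827/674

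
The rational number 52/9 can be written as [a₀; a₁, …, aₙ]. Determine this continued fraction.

52 ÷ 9 → quotient 5, remainder 7
9 ÷ 7 → quotient 1, remainder 2
7 ÷ 2 → quotient 3, remainder 1
2 ÷ 1 → quotient 2, remainder 0

[5; 1, 3, 2]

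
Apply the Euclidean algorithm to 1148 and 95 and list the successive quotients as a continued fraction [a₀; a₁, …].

[12; 11, 1, 7]

Apply division with remainder until the remainder is 0:
1148 = 12·95 + 8, so a_0 = 12
95 = 11·8 + 7, so a_1 = 11
8 = 1·7 + 1, so a_2 = 1
7 = 7·1 + 0, so a_3 = 7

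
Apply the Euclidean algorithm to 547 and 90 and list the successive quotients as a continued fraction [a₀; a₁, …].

⌊547/90⌋ = 6, remainder 7
⌊90/7⌋ = 12, remainder 6
⌊7/6⌋ = 1, remainder 1
⌊6/1⌋ = 6, remainder 0

[6; 12, 1, 6]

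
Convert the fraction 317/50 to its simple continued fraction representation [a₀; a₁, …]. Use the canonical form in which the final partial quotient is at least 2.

317 ÷ 50 → quotient 6, remainder 17
50 ÷ 17 → quotient 2, remainder 16
17 ÷ 16 → quotient 1, remainder 1
16 ÷ 1 → quotient 16, remainder 0

[6; 2, 1, 16]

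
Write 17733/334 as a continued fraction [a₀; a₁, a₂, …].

[53; 10, 1, 3, 2, 3]

17733 ÷ 334 → quotient 53, remainder 31
334 ÷ 31 → quotient 10, remainder 24
31 ÷ 24 → quotient 1, remainder 7
24 ÷ 7 → quotient 3, remainder 3
7 ÷ 3 → quotient 2, remainder 1
3 ÷ 1 → quotient 3, remainder 0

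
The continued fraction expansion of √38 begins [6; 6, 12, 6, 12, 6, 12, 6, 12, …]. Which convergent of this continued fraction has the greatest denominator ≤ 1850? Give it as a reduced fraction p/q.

List convergents until the denominator exceeds the bound:
a_0 = 6: 6/1  (≤ bound)
a_1 = 6: 37/6  (≤ bound)
a_2 = 12: 450/73  (≤ bound)
a_3 = 6: 2737/444  (≤ bound)
a_4 = 12: 33294/5401  (> 1850, stop)

2737/444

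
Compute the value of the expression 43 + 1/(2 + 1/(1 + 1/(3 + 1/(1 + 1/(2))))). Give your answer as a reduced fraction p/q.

1691/39

a_0 = 43: 43/1
a_1 = 2: 87/2
a_2 = 1: 130/3
a_3 = 3: 477/11
a_4 = 1: 607/14
a_5 = 2: 1691/39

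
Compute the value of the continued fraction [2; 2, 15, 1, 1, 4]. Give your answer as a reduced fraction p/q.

a_0 = 2: 2/1
a_1 = 2: 5/2
a_2 = 15: 77/31
a_3 = 1: 82/33
a_4 = 1: 159/64
a_5 = 4: 718/289

718/289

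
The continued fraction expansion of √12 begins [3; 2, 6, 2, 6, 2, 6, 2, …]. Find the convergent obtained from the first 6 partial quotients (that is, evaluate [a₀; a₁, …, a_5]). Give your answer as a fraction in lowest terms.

1351/390

a_0 = 3: 3/1
a_1 = 2: 7/2
a_2 = 6: 45/13
a_3 = 2: 97/28
a_4 = 6: 627/181
a_5 = 2: 1351/390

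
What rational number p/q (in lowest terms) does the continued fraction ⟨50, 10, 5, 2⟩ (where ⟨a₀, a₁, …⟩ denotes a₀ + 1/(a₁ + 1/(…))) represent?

Starting at the tail and folding back:
Start with 2.
5 + 1/(2/1) = 5 + 1/2 = 11/2
10 + 1/(11/2) = 10 + 2/11 = 112/11
50 + 1/(112/11) = 50 + 11/112 = 5611/112

5611/112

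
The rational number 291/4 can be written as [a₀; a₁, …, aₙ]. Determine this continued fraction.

[72; 1, 3]

Apply division with remainder until the remainder is 0:
291 ÷ 4 → quotient 72, remainder 3
4 ÷ 3 → quotient 1, remainder 1
3 ÷ 1 → quotient 3, remainder 0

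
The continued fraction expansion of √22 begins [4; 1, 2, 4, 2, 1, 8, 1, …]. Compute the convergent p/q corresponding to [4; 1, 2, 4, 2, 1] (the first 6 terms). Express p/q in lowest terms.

197/42

Build up convergents one term at a time:
a_0 = 4: 4/1
a_1 = 1: 5/1
a_2 = 2: 14/3
a_3 = 4: 61/13
a_4 = 2: 136/29
a_5 = 1: 197/42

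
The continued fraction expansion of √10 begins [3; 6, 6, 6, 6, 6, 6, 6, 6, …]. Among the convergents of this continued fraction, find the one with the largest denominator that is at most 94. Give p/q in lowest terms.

List convergents until the denominator exceeds the bound:
a_0 = 3: 3/1  (≤ bound)
a_1 = 6: 19/6  (≤ bound)
a_2 = 6: 117/37  (≤ bound)
a_3 = 6: 721/228  (> 94, stop)

117/37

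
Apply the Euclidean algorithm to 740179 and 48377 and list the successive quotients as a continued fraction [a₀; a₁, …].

740179 ÷ 48377 → quotient 15, remainder 14524
48377 ÷ 14524 → quotient 3, remainder 4805
14524 ÷ 4805 → quotient 3, remainder 109
4805 ÷ 109 → quotient 44, remainder 9
109 ÷ 9 → quotient 12, remainder 1
9 ÷ 1 → quotient 9, remainder 0

[15; 3, 3, 44, 12, 9]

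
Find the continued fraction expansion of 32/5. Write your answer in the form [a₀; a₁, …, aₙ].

Repeatedly divide and take the remainder:
32 = 6·5 + 2, so a_0 = 6
5 = 2·2 + 1, so a_1 = 2
2 = 2·1 + 0, so a_2 = 2

[6; 2, 2]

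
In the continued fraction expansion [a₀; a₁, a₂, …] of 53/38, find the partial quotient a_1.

2

53 ÷ 38 → quotient 1, remainder 15
38 ÷ 15 → quotient 2, remainder 8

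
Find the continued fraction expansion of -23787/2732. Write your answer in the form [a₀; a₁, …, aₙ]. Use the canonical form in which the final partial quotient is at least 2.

[-9; 3, 2, 2, 3, 3, 14]

-23787 = -9·2732 + 801, so a_0 = -9
2732 = 3·801 + 329, so a_1 = 3
801 = 2·329 + 143, so a_2 = 2
329 = 2·143 + 43, so a_3 = 2
143 = 3·43 + 14, so a_4 = 3
43 = 3·14 + 1, so a_5 = 3
14 = 14·1 + 0, so a_6 = 14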